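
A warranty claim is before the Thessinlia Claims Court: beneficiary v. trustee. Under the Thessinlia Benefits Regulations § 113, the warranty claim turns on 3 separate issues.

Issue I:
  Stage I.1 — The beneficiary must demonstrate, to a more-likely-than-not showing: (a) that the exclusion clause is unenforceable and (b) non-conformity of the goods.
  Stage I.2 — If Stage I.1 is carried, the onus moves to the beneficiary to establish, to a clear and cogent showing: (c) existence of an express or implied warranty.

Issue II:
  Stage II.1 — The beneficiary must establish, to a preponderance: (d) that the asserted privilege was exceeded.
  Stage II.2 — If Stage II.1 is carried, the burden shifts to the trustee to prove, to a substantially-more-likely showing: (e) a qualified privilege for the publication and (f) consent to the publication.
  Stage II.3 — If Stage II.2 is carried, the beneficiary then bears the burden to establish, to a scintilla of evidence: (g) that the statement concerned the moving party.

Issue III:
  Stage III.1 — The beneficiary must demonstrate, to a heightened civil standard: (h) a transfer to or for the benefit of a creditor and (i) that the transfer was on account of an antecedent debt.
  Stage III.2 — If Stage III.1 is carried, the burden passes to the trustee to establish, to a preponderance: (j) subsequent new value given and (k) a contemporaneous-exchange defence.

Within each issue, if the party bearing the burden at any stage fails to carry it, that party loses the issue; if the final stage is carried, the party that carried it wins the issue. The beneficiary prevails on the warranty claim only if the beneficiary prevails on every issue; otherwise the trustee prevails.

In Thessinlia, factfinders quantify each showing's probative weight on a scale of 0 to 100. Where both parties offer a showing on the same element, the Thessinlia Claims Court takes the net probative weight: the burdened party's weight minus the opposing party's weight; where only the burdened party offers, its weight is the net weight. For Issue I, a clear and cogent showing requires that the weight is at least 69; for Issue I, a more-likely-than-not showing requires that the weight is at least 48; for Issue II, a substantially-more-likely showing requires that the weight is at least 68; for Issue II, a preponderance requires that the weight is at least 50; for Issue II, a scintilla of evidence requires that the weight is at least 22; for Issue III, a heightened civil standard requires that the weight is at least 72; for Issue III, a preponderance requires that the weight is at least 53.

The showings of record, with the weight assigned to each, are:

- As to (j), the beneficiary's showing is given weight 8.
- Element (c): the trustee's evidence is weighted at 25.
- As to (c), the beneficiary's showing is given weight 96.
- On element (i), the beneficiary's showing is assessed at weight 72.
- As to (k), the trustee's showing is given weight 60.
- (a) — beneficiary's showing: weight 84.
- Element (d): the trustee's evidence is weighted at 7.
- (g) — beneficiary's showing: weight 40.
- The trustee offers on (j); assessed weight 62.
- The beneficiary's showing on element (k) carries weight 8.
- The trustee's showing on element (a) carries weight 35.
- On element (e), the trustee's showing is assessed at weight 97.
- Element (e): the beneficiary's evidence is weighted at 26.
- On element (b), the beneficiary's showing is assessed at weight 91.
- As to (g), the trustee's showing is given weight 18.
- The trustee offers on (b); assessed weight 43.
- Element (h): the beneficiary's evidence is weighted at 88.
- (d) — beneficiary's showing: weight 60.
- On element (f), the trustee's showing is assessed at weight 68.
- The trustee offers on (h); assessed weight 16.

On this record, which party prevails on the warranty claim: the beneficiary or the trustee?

— Issue I —
Stage I.1 (beneficiary, a more-likely-than-not showing, weight is at least 48): (a) net 84−35=49 ≥ 48 — meets; (b) net 91−43=48 ≥ 48 — meets.
  Stage I.1 carried; the burden remains with the beneficiary.
Stage I.2 (beneficiary, a clear and cogent showing, weight is at least 69): (c) net 96−25=71 ≥ 69 — meets.
  All elements met at the final stage.
All stages carried — the beneficiary prevails on this issue.
— Issue II —
Stage II.1 (beneficiary, a preponderance, weight is at least 50): (d) net 60−7=53 ≥ 50 — meets.
  Stage II.1 carried; the burden shifts to the trustee.
Stage II.2 (trustee, a substantially-more-likely showing, weight is at least 68): (e) net 97−26=71 ≥ 68 — meets; (f) 68 ≥ 68 — meets.
  All elements met. The burden passes to the beneficiary.
Stage II.3 (beneficiary, a scintilla of evidence, weight is at least 22): (g) net 40−18=22 ≥ 22 — meets.
  Stage II.3 carried; the final stage is satisfied.
All stages carried — the beneficiary prevails on this issue.
— Issue III —
At Stage III.1 the beneficiary must meet a heightened civil standard (weight is at least 72): on (h) the weight is 88 less the opposing 16 gives net 72, which does reach 72, so (h) meets the standard; on (i) the weight is 72, which does reach 72, so (i) meets the standard.
  All elements met. The burden passes to the trustee.
At Stage III.2 the trustee must meet a preponderance (weight is at least 53): on (j) the weight is 62 less the opposing 8 gives net 54, ≥ 53, so (j) meets the standard; on (k) the weight is 60 less the opposing 8 gives net 52, < 53, so (k) does not meet the standard.
  The trustee does not carry Stage III.2.
The analysis ends at Stage III.2; the beneficiary prevails on this issue.
Per-issue: Issue I → beneficiary; Issue II → beneficiary; Issue III → beneficiary. The beneficiary must prevail on every issue; overall, the beneficiary prevails.

beneficiary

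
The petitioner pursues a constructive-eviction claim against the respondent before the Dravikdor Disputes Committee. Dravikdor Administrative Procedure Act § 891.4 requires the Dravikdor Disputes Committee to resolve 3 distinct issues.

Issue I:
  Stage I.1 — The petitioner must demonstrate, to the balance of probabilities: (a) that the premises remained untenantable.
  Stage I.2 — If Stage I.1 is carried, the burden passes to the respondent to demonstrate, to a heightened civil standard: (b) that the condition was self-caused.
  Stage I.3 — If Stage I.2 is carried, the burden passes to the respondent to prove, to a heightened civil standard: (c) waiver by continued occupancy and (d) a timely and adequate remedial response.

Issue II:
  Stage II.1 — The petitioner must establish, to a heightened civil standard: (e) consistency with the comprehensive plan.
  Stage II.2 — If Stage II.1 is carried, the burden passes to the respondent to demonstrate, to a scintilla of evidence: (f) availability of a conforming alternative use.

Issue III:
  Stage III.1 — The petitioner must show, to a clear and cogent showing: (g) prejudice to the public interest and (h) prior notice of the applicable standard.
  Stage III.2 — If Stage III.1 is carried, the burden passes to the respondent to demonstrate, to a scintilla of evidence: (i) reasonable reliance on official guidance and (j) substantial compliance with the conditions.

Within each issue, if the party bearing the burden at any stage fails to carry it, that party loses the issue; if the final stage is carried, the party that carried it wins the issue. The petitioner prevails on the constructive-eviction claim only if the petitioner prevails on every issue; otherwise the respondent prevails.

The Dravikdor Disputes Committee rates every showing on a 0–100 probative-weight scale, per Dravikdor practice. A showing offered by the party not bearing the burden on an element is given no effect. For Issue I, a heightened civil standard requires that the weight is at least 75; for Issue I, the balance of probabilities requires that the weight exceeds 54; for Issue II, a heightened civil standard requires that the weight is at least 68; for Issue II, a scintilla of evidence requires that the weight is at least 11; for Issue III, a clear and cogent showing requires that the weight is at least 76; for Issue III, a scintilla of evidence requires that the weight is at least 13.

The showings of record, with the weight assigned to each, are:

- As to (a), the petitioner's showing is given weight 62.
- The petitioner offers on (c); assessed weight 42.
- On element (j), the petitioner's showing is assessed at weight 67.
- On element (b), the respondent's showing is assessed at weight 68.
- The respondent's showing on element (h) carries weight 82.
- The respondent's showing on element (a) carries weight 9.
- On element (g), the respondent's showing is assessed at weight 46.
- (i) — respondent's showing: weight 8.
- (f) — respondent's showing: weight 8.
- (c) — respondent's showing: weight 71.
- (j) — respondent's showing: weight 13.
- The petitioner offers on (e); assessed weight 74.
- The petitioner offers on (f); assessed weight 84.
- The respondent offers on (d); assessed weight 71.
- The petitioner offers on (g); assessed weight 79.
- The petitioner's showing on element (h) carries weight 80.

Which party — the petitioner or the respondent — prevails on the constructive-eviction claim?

— Issue I —
At Stage I.1 the petitioner must meet the balance of probabilities (weight exceeds 54): on (a) the weight is 62 (the respondent's 9 is given no effect), > 54, so (a) meets the standard.
  The petitioner carries Stage I.1; the respondent now bears the burden.
At Stage I.2 the respondent must meet a heightened civil standard (weight is at least 75): on (b) the weight is 68, which does not reach 75, so (b) does not meet the standard.
  Not every element is met, so the respondent fails to carry Stage I.2.
The petitioner prevails on this issue.
— Issue II —
Stage II.1 (petitioner, a heightened civil standard, weight is at least 68): (e) 74 ≥ 68 — meets.
  All elements met. The burden passes to the respondent.
Stage II.2 (respondent, a scintilla of evidence, weight is at least 11): (f) 8 (petitioner's 84 disregarded) < 11 — fails.
  Not every element is met, so the respondent fails to carry Stage II.2.
The petitioner prevails on this issue.
— Issue III —
At Stage III.1 the petitioner must meet a clear and cogent showing (weight is at least 76): on (g) the weight is 79 (the respondent's 46 is given no effect), which does reach 76, so (g) meets the standard; on (h) the weight is 80 (the respondent's 82 is given no effect), ≥ 76, so (h) meets the standard.
  The petitioner carries Stage III.1; the respondent now bears the burden.
At Stage III.2 the respondent must meet a scintilla of evidence (weight is at least 13): on (i) the weight is 8, < 13, so (i) does not meet the standard; on (j) the weight is 13 (the petitioner's 67 is given no effect), ≥ 13, so (j) meets the standard.
  The respondent does not carry Stage III.2.
So the petitioner prevails on this issue.
Per-issue: Issue I → petitioner; Issue II → petitioner; Issue III → petitioner. The petitioner must prevail on every issue; overall, the petitioner prevails.

petitioner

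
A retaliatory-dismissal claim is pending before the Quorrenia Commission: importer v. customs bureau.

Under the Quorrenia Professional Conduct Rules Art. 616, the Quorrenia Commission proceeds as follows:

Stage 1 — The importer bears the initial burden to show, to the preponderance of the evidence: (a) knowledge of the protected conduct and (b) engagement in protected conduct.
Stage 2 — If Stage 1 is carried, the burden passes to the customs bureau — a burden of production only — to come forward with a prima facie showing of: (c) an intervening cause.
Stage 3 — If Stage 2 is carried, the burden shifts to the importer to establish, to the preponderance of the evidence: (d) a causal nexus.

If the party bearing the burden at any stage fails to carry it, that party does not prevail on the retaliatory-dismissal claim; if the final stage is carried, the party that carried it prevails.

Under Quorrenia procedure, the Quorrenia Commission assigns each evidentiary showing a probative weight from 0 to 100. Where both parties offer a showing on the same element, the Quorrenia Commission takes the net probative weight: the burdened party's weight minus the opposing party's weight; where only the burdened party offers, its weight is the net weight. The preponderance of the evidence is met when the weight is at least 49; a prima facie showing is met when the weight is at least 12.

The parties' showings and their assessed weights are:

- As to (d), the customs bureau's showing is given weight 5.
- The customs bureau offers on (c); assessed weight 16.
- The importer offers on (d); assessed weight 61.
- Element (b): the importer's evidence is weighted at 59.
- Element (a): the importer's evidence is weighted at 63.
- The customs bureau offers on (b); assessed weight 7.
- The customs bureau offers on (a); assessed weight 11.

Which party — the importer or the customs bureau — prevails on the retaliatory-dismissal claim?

At Stage 1 the importer must meet the preponderance of the evidence (weight is at least 49): on (a) the weight is 63 less the opposing 11 gives net 52, which does reach 49, so (a) meets the standard; on (b) the weight is 59 less the opposing 7 gives net 52, ≥ 49, so (b) meets the standard.
  Stage 1 carried; the burden shifts to the customs bureau.
At Stage 2 the customs bureau must meet a prima facie showing (weight is at least 12): on (c) the weight is 16, which does reach 12, so (c) meets the standard.
  All elements met. The burden passes to the importer.
At Stage 3 the importer must meet the preponderance of the evidence (weight is at least 49): on (d) the weight is 61 less the opposing 5 gives net 56, which does reach 49, so (d) meets the standard.
  All elements met at the final stage.
With every stage satisfied, the importer prevails.

importer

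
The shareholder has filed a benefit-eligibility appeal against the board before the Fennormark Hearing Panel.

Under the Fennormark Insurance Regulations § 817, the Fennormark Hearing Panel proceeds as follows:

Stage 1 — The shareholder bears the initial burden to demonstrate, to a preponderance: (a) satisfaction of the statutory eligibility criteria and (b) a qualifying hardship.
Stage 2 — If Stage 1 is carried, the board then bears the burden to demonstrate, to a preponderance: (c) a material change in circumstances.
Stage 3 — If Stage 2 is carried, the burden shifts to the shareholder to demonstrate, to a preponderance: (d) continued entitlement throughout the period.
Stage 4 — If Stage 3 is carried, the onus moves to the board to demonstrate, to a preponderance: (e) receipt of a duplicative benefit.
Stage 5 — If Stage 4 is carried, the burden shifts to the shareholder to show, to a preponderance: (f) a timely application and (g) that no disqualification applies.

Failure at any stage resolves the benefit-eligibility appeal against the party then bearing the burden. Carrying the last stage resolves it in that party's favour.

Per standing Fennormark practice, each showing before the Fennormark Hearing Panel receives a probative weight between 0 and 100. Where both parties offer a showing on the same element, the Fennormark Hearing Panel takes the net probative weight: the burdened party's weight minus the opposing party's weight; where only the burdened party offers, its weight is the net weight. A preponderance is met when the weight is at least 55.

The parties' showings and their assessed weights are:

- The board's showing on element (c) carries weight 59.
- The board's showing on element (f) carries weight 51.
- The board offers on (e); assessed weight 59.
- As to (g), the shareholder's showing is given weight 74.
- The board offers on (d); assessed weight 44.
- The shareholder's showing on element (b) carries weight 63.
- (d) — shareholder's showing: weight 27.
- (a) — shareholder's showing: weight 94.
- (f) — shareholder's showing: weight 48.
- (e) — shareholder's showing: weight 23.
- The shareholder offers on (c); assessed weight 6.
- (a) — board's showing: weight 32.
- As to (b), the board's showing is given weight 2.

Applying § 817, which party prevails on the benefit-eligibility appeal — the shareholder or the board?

shareholder

Stage 1 — burden on shareholder; standard: a preponderance (weight is at least 55).
    (a): 94 − 32 = 62 ≥ 55 [met]
    (b): 63 − 2 = 61 ≥ 55 [met]
  Stage 1 is satisfied; the onus moves to the board.
Stage 2 — burden on board; standard: a preponderance (weight is at least 55).
    (c): 59 − 6 = 53 < 55 [not met]
  Stage 2 not carried; the board fails its burden.
The analysis ends at Stage 2; the shareholder prevails.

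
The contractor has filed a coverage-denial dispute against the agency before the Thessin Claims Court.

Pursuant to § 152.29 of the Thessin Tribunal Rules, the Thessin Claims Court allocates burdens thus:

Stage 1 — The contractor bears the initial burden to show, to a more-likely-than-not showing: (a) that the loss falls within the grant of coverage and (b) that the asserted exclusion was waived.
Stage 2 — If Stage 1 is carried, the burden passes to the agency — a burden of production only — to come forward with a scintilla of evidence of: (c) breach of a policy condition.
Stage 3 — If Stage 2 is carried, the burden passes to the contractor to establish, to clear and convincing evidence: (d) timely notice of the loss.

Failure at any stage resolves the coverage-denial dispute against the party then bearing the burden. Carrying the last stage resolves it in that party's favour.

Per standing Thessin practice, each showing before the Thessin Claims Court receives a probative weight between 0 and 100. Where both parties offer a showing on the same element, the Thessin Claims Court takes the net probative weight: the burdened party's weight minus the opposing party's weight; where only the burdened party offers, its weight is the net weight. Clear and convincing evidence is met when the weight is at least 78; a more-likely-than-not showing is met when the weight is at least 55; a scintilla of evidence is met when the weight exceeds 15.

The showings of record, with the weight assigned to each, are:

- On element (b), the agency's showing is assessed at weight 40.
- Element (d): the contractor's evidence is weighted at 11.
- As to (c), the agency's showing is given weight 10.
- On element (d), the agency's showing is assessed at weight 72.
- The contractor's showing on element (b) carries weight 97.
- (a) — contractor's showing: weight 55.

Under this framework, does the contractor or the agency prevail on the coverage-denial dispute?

contractor

At Stage 1 the contractor must meet a more-likely-than-not showing (weight is at least 55): on (a) the weight is 55, ≥ 55, so (a) meets the standard; on (b) the weight is 97 less the opposing 40 gives net 57, ≥ 55, so (b) meets the standard.
  Stage 1 carried; the burden shifts to the agency.
At Stage 2 the agency must meet a scintilla of evidence (weight exceeds 15): on (c) the weight is 10, which does not exceed 15, so (c) does not meet the standard.
  Not every element is met, so the agency fails to carry Stage 2.
So the contractor prevails.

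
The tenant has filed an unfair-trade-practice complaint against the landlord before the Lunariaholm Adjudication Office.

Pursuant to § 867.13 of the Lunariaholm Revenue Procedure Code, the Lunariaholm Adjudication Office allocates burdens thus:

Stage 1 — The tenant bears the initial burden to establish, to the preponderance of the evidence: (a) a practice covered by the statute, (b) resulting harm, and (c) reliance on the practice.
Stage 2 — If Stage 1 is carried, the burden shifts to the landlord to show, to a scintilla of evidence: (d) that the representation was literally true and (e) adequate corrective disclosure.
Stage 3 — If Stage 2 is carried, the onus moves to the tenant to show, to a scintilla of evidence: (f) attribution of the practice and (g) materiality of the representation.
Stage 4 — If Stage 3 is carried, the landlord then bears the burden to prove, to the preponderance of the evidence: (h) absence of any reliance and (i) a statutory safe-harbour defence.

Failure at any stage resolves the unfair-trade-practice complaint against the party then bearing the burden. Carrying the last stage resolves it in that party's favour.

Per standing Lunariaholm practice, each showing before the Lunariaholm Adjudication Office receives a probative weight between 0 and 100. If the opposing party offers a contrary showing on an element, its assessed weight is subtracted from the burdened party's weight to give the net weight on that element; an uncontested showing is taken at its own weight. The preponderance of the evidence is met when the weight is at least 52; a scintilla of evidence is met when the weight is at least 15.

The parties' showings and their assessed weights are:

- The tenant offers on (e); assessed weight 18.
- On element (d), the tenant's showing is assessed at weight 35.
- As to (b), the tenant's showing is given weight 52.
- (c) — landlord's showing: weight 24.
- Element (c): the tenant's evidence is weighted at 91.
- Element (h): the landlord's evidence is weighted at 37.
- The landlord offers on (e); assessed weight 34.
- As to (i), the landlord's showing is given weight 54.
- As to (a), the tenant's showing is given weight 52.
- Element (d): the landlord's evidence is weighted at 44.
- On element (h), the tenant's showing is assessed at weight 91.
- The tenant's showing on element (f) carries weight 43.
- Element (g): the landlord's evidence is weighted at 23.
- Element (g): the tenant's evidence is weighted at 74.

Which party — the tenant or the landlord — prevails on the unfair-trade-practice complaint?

Stage 1 — burden on tenant; standard: the preponderance of the evidence (weight is at least 52).
    (a): 52 ≥ 52 [met]
    (b): 52 ≥ 52 [met]
    (c): 91 − 24 = 67 ≥ 52 [met]
  Stage 1 carried; the burden shifts to the landlord.
Stage 2 — burden on landlord; standard: a scintilla of evidence (weight is at least 15).
    (d): 44 − 35 = 9 < 15 [not met]
    (e): 34 − 18 = 16 ≥ 15 [met]
  Not every element is met, so the landlord fails to carry Stage 2.
So the tenant prevails.

tenant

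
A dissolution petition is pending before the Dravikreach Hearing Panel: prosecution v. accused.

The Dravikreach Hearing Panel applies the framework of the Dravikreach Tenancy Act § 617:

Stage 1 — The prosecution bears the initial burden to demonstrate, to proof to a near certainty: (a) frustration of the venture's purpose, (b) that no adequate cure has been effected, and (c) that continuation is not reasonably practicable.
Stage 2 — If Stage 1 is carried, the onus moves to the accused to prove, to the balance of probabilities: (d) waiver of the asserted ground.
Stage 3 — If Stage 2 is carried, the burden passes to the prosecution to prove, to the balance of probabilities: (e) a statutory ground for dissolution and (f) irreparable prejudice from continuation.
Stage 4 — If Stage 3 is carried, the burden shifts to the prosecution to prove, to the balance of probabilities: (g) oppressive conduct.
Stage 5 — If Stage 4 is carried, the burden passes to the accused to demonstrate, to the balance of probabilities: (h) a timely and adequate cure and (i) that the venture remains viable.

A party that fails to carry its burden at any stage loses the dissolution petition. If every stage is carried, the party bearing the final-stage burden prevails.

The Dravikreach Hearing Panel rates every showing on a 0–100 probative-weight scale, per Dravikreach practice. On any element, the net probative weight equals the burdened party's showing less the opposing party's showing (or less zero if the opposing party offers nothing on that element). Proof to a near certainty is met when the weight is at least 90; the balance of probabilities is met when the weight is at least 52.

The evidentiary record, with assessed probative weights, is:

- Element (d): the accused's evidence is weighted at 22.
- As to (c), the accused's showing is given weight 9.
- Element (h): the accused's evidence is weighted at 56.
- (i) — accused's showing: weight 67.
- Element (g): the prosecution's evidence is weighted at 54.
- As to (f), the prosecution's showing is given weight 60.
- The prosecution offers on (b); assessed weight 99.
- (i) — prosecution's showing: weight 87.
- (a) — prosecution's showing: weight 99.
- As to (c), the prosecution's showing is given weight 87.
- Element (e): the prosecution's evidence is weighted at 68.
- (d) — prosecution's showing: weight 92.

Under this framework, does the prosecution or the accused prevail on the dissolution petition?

Stage 1 (prosecution, proof to a near certainty, weight is at least 90): (a) 99 ≥ 90 — meets; (b) 99 ≥ 90 — meets; (c) net 87−9=78 < 90 — fails.
  Not every element is met, so the prosecution fails to carry Stage 1.
The analysis ends at Stage 1; the accused prevails.

accused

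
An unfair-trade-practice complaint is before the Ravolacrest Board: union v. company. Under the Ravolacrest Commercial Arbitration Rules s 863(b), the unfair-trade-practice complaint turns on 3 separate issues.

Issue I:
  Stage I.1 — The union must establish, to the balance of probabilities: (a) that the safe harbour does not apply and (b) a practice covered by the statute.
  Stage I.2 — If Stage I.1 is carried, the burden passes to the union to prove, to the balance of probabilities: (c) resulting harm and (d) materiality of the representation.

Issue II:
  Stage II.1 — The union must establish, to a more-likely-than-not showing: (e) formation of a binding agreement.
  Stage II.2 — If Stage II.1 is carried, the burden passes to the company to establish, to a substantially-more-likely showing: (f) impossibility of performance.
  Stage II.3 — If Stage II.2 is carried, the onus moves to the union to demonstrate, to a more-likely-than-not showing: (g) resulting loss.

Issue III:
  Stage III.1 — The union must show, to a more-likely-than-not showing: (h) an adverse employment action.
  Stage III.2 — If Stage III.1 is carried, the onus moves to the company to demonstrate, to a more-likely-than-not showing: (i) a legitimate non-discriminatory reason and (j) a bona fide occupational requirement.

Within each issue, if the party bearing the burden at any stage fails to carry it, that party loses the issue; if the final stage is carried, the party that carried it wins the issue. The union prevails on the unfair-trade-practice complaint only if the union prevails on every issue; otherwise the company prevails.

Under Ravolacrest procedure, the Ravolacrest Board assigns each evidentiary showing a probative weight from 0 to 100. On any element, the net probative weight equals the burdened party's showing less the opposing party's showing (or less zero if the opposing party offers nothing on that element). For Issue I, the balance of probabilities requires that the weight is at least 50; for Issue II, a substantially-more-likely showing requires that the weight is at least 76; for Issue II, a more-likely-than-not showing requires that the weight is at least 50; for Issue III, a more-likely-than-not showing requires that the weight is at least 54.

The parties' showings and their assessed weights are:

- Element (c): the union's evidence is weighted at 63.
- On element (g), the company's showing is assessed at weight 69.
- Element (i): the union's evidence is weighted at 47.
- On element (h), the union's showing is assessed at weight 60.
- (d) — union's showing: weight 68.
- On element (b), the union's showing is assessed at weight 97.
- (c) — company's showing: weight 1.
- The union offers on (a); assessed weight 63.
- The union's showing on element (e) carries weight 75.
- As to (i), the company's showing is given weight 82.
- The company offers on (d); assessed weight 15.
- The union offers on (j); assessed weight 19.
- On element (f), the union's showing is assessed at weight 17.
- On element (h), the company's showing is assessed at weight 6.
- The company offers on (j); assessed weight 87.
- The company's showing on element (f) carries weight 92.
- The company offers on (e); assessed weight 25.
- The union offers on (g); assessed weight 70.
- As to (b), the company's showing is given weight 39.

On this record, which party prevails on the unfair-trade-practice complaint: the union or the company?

union

— Issue I —
At Stage I.1 the union must meet the balance of probabilities (weight is at least 50): on (a) the weight is 63, which does reach 50, so (a) meets the standard; on (b) the weight is 97 less the opposing 39 gives net 58, ≥ 50, so (b) meets the standard.
  Stage I.1 is satisfied; the union continues to bear the burden.
At Stage I.2 the union must meet the balance of probabilities (weight is at least 50): on (c) the weight is 63 less the opposing 1 gives net 62, ≥ 50, so (c) meets the standard; on (d) the weight is 68 less the opposing 15 gives net 53, ≥ 50, so (d) meets the standard.
  The union carries the last stage.
Every stage carried; the union prevails on this issue.
— Issue II —
At Stage II.1 the union must meet a more-likely-than-not showing (weight is at least 50): on (e) the weight is 75 less the opposing 25 gives net 50, which does reach 50, so (e) meets the standard.
  All elements met. The burden passes to the company.
At Stage II.2 the company must meet a substantially-more-likely showing (weight is at least 76): on (f) the weight is 92 less the opposing 17 gives net 75, < 76, so (f) does not meet the standard.
  The company does not carry Stage II.2.
So the union prevails on this issue.
— Issue III —
Stage III.1 (union, a more-likely-than-not showing, weight is at least 54): (h) net 60−6=54 ≥ 54 — meets.
  Stage III.1 is satisfied; the onus moves to the company.
Stage III.2 (company, a more-likely-than-not showing, weight is at least 54): (i) net 82−47=35 < 54 — fails; (j) net 87−19=68 ≥ 54 — meets.
  The company does not carry Stage III.2.
The union prevails on this issue.
Per-issue: Issue I → union; Issue II → union; Issue III → union. The union must prevail on every issue; overall, the union prevails.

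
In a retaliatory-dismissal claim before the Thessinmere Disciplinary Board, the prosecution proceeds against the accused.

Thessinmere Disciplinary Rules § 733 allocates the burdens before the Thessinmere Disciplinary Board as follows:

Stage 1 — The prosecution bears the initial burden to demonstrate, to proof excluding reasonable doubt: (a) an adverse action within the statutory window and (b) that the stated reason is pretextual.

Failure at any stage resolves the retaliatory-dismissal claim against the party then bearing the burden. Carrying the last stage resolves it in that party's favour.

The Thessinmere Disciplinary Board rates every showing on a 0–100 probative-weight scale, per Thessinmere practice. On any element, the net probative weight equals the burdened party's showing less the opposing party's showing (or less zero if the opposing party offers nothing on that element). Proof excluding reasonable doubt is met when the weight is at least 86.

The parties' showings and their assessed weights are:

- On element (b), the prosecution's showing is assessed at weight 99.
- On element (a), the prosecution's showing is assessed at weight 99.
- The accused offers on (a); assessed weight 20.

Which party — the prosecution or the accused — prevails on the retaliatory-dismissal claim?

Stage 1 (prosecution, proof excluding reasonable doubt, weight is at least 86): (a) net 99−20=79 < 86 — fails; (b) 99 ≥ 86 — meets.
  The prosecution does not carry Stage 1.
The analysis ends at Stage 1; the accused prevails.

accused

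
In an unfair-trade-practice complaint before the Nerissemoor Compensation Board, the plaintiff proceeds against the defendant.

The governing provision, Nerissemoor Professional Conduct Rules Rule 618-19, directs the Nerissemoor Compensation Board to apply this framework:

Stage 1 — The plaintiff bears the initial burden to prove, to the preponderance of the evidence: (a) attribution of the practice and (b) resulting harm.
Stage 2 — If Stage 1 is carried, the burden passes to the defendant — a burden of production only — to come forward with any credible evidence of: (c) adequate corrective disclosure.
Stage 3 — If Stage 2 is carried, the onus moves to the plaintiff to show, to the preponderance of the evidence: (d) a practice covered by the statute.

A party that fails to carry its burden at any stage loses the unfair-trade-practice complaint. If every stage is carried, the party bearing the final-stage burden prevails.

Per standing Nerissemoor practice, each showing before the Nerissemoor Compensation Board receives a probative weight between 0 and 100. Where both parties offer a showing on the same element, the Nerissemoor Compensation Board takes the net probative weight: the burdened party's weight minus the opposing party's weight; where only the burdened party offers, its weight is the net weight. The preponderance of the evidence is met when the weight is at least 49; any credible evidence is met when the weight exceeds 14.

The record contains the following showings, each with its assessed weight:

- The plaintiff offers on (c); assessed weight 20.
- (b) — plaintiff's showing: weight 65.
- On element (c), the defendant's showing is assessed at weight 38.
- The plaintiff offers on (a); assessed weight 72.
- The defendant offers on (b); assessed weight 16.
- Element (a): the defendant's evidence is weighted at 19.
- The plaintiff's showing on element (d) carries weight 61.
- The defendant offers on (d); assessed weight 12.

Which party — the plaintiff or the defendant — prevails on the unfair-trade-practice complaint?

plaintiff

Stage 1 — burden on plaintiff; standard: the preponderance of the evidence (weight is at least 49).
    (a): 72 − 19 = 53 ≥ 49 [met]
    (b): 65 − 16 = 49 ≥ 49 [met]
  Stage 1 carried; the burden shifts to the defendant.
Stage 2 — burden on defendant; standard: any credible evidence (weight exceeds 14).
    (c): 38 − 20 = 18 > 14 [met]
  Stage 2 carried; the burden shifts to the plaintiff.
Stage 3 — burden on plaintiff; standard: the preponderance of the evidence (weight is at least 49).
    (d): 61 − 12 = 49 ≥ 49 [met]
  All elements met at the final stage.
With every stage satisfied, the plaintiff prevails.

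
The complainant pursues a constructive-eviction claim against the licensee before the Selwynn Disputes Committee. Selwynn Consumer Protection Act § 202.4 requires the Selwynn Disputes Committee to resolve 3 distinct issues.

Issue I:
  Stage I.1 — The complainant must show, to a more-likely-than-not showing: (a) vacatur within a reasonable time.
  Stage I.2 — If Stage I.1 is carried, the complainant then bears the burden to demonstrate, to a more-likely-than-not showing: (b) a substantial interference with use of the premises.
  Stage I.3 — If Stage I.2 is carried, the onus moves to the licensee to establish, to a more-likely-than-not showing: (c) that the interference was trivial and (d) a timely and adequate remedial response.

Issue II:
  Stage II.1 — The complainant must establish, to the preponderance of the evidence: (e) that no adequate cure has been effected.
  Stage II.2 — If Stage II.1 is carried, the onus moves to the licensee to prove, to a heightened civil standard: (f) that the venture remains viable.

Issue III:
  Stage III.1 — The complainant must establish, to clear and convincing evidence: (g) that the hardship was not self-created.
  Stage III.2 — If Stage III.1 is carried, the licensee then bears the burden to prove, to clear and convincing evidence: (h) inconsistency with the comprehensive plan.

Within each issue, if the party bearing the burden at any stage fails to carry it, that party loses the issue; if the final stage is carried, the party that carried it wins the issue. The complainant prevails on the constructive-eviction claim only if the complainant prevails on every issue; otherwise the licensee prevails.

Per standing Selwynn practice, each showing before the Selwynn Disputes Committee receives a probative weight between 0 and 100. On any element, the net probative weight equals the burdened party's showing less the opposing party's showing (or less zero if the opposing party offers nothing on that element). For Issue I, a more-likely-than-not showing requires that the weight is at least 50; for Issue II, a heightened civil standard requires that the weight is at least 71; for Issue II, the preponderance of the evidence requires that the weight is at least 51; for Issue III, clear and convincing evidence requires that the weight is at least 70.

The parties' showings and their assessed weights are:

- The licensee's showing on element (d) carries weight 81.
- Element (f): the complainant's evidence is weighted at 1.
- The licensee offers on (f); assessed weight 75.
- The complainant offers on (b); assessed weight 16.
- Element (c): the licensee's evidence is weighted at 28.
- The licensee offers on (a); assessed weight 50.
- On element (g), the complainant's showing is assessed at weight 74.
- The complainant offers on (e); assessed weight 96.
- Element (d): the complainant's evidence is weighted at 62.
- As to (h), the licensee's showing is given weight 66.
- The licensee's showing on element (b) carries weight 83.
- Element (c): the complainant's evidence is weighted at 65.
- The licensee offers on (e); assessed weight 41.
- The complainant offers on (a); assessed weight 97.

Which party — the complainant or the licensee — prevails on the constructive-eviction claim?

— Issue I —
At Stage I.1 the complainant must meet a more-likely-than-not showing (weight is at least 50): on (a) the weight is 97 less the opposing 50 gives net 47, < 50, so (a) does not meet the standard.
  The complainant does not carry Stage I.1.
The licensee prevails on this issue.
— Issue II —
Stage II.1 — burden on complainant; standard: the preponderance of the evidence (weight is at least 51).
    (e): 96 − 41 = 55 ≥ 51 [met]
  Stage II.1 carried; the burden shifts to the licensee.
Stage II.2 — burden on licensee; standard: a heightened civil standard (weight is at least 71).
    (f): 75 − 1 = 74 ≥ 71 [met]
  The licensee carries the last stage.
With every stage satisfied, the licensee prevails on this issue.
— Issue III —
Stage III.1 — burden on complainant; standard: clear and convincing evidence (weight is at least 70).
    (g): 74 ≥ 70 [met]
  All elements met. The burden passes to the licensee.
Stage III.2 — burden on licensee; standard: clear and convincing evidence (weight is at least 70).
    (h): 66 < 70 [not met]
  The licensee does not carry Stage III.2.
So the complainant prevails on this issue.
Per-issue: Issue I → licensee; Issue II → licensee; Issue III → complainant. The complainant must prevail on every issue; overall, the licensee prevails.

licensee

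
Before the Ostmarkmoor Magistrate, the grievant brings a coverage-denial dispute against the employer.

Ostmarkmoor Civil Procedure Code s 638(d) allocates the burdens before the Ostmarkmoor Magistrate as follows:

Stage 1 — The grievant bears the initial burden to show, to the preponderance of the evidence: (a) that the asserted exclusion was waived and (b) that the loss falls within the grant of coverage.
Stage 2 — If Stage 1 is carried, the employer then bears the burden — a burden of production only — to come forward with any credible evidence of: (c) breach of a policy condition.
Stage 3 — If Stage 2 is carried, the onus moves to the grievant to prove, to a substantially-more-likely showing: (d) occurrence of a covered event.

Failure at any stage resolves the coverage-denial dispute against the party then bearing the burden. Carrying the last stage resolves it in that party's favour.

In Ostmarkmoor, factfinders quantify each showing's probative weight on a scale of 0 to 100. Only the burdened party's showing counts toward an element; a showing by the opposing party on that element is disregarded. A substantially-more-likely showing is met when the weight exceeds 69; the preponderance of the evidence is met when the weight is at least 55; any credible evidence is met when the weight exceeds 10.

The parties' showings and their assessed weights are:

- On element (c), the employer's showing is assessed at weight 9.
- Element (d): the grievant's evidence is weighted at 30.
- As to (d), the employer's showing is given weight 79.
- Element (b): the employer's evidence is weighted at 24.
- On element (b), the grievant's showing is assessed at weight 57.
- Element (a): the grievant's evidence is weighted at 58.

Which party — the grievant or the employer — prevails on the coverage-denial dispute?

Stage 1 — burden on grievant; standard: the preponderance of the evidence (weight is at least 55).
    (a): 58 ≥ 55 [met]
    (b): 57 (employer's 24 disregarded) ≥ 55 [met]
  All elements met. The burden passes to the employer.
Stage 2 — burden on employer; standard: any credible evidence (weight exceeds 10).
    (c): 9 ≤ 10 [not met]
  Stage 2 not carried; the employer fails its burden.
The grievant prevails.

grievant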